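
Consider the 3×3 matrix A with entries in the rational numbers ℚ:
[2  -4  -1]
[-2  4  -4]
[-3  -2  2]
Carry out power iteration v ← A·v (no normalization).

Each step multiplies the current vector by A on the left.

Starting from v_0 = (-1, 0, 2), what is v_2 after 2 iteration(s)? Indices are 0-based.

v_0 = (-1, 0, 2).
v_1 = A·v_0 = (-4, -6, 7).
v_2 = A·v_1 = (9, -44, 38).

v_2 = (9, -44, 38)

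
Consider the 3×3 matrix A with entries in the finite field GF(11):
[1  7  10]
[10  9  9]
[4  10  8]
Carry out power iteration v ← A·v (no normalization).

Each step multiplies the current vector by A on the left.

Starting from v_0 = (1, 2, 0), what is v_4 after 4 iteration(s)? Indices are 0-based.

v_0 = (1, 2, 0).
v_1 = A·v_0 = (4, 6, 2).
v_2 = A·v_1 = (0, 2, 4).
v_3 = A·v_2 = (10, 10, 8).
v_4 = A·v_3 = (6, 9, 6).

v_4 = (6, 9, 6)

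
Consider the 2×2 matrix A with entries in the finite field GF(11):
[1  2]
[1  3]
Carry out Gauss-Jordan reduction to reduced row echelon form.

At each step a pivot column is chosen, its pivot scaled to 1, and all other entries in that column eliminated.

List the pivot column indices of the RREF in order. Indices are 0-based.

pivot columns: 0, 1

step 1: normalize row 0 (÷1) = (1, 2)
  row 1: subtract 1×row0 = (0, 1)
step 2: normalize row 1 (÷1) = (0, 1)
  row 0: subtract 2×row1 = (1, 0)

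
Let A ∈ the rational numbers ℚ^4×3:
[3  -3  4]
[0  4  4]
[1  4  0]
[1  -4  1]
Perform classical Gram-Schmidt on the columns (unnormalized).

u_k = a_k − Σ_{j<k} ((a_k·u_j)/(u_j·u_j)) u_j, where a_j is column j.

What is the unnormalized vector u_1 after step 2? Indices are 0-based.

u_1 = (-6/11, 4, 53/11, -35/11)

Step 1: u_0 = a_0 = (3, 0, 1, 1).
Step 2: u_1 = a_1 − (-9/11)·u_0 = (-6/11, 4, 53/11, -35/11).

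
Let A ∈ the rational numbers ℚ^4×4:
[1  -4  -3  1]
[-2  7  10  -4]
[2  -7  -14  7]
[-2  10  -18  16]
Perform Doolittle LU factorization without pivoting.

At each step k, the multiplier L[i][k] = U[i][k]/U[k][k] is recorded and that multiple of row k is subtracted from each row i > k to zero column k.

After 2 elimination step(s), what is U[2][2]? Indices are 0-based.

k=0: U[0][0]=1
  eliminate (1,0): mult=-2, new row 1: (0, -1, 4, -2); set L[1][0]=-2
  eliminate (2,0): mult=2, new row 2: (0, 1, -8, 5); set L[2][0]=2
  eliminate (3,0): mult=-2, new row 3: (0, 2, -24, 18); set L[3][0]=-2
k=1: U[1][1]=-1
  eliminate (2,1): mult=-1, new row 2: (0, 0, -4, 3); set L[2][1]=-1
  eliminate (3,1): mult=-2, new row 3: (0, 0, -16, 14); set L[3][1]=-2

U[2][2] = -4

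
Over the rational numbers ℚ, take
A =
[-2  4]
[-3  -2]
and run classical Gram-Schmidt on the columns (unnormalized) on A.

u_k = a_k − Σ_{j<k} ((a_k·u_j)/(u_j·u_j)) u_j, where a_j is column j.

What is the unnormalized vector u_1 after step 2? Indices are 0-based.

Step 1: u_0 = a_0 = (-2, -3).
Step 2: u_1 = a_1 − (-2/13)·u_0 = (48/13, -32/13).

u_1 = (48/13, -32/13)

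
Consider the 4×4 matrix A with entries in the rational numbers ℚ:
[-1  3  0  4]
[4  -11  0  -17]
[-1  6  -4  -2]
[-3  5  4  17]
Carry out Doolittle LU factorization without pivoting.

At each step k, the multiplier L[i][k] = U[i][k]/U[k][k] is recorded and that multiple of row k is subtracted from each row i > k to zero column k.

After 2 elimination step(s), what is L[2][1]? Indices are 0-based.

L[2][1] = 3

k=0: U[0][0]=-1
  eliminate (1,0): mult=-4, new row 1: (0, 1, 0, -1); set L[1][0]=-4
  eliminate (2,0): mult=1, new row 2: (0, 3, -4, -6); set L[2][0]=1
  eliminate (3,0): mult=3, new row 3: (0, -4, 4, 5); set L[3][0]=3
k=1: U[1][1]=1
  eliminate (2,1): mult=3, new row 2: (0, 0, -4, -3); set L[2][1]=3
  eliminate (3,1): mult=-4, new row 3: (0, 0, 4, 1); set L[3][1]=-4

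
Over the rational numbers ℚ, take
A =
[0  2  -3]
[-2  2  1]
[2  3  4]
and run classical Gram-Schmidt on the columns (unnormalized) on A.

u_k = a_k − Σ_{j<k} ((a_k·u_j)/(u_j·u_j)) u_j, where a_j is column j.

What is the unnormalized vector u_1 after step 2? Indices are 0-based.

u_1 = (2, 5/2, 5/2)

Step 1: u_0 = a_0 = (0, -2, 2).
Step 2: u_1 = a_1 − (1/4)·u_0 = (2, 5/2, 5/2).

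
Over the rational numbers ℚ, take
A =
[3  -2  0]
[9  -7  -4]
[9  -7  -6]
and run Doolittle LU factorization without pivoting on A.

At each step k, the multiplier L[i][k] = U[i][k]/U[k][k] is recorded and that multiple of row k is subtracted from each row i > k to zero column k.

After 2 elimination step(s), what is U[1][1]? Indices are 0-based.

U[1][1] = -1

[col 0] pivot 3
  R1 -= 3*R0 → (0, -1, -4)  (L[1][0] := 3)
  R2 -= 3*R0 → (0, -1, -6)  (L[2][0] := 3)
[col 1] pivot -1
  R2 -= 1*R1 → (0, 0, -2)  (L[2][1] := 1)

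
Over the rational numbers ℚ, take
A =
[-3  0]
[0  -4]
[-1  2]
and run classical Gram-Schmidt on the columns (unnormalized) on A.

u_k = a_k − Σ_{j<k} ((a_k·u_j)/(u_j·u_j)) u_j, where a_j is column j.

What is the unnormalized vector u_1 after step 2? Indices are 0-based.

Step 1: u_0 = a_0 = (-3, 0, -1).
Step 2: u_1 = a_1 − (-1/5)·u_0 = (-3/5, -4, 9/5).

u_1 = (-3/5, -4, 9/5)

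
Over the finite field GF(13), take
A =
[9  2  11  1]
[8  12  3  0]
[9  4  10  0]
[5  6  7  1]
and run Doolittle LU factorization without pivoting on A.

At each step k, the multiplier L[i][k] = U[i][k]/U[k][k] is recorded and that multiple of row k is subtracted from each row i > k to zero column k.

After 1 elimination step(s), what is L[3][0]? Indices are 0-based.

L[3][0] = 2

[col 0] pivot 9
  R1 -= 11*R0 → (0, 3, 12, 2)  (L[1][0] := 11)
  R2 -= 1*R0 → (0, 2, 12, 12)  (L[2][0] := 1)
  R3 -= 2*R0 → (0, 2, 11, 12)  (L[3][0] := 2)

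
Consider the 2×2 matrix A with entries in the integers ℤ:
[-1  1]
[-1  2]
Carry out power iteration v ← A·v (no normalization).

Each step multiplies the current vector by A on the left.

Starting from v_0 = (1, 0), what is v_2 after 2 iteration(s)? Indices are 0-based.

v_2 = (0, -1)

v_0 = (1, 0).
v_1 = A·v_0 = (-1, -1).
v_2 = A·v_1 = (0, -1).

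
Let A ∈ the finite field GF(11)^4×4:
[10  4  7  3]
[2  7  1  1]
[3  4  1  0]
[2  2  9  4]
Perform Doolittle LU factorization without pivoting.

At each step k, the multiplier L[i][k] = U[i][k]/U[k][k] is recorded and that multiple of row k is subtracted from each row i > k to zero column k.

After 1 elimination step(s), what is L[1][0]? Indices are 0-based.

Step 1: pivot at (0,0) is 10.
  row1 ← row1 − (9)·row0  ⇒  L[1][0]=9, U row1=(0, 4, 4, 7)
  row2 ← row2 − (8)·row0  ⇒  L[2][0]=8, U row2=(0, 5, 0, 9)
  row3 ← row3 − (9)·row0  ⇒  L[3][0]=9, U row3=(0, 10, 1, 10)

L[1][0] = 9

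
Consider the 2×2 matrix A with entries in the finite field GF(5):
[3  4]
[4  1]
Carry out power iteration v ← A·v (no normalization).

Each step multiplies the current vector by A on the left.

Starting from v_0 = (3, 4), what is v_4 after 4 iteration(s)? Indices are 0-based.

v_4 = (1, 1)

v_0 = (3, 4).
v_1 = A·v_0 = (0, 1).
v_2 = A·v_1 = (4, 1).
v_3 = A·v_2 = (1, 2).
v_4 = A·v_3 = (1, 1).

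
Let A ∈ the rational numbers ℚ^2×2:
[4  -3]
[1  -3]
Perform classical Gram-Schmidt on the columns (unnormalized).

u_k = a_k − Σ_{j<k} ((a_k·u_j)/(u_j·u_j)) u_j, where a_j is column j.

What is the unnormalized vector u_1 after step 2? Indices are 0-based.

Step 1: u_0 = a_0 = (4, 1).
Step 2: u_1 = a_1 − (-15/17)·u_0 = (9/17, -36/17).

u_1 = (9/17, -36/17)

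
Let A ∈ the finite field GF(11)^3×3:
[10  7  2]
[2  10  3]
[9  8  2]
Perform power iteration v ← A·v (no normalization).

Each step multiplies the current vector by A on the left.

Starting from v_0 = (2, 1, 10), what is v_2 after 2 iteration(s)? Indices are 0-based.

v_0 = (2, 1, 10).
v_1 = A·v_0 = (3, 0, 2).
v_2 = A·v_1 = (1, 1, 9).

v_2 = (1, 1, 9)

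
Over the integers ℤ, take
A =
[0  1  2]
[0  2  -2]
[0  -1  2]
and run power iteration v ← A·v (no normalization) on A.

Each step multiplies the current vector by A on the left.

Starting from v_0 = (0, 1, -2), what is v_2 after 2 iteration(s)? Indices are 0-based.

v_0 = (0, 1, -2).
v_1 = A·v_0 = (-3, 6, -5).
v_2 = A·v_1 = (-4, 22, -16).

v_2 = (-4, 22, -16)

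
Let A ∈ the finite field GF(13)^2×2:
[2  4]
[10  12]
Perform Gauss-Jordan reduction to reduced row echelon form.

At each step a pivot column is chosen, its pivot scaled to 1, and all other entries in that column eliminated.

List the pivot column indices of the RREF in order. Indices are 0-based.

pivot(0,0)=2: scale R0 → (1, 2)
  clear (1,0): R1 −= (10)R0 → (0, 5)
pivot(1,1)=5: scale R1 → (0, 1)
  clear (0,1): R0 −= (2)R1 → (1, 0)

pivot columns: 0, 1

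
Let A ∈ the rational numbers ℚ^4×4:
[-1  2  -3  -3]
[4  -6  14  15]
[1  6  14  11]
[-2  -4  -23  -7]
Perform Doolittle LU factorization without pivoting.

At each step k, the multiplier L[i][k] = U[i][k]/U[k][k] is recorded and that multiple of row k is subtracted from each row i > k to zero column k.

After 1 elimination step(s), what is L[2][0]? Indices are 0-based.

[col 0] pivot -1
  R1 -= -4*R0 → (0, 2, 2, 3)  (L[1][0] := -4)
  R2 -= -1*R0 → (0, 8, 11, 8)  (L[2][0] := -1)
  R3 -= 2*R0 → (0, -8, -17, -1)  (L[3][0] := 2)

L[2][0] = -1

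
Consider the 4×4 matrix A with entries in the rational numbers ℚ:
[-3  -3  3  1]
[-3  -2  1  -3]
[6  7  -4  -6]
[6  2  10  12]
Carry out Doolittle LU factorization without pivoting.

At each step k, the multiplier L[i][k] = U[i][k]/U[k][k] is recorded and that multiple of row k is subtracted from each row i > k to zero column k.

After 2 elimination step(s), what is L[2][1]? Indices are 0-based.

L[2][1] = 1

Step 1: pivot at (0,0) is -3.
  row1 ← row1 − (1)·row0  ⇒  L[1][0]=1, U row1=(0, 1, -2, -4)
  row2 ← row2 − (-2)·row0  ⇒  L[2][0]=-2, U row2=(0, 1, 2, -4)
  row3 ← row3 − (-2)·row0  ⇒  L[3][0]=-2, U row3=(0, -4, 16, 14)
Step 2: pivot at (1,1) is 1.
  row2 ← row2 − (1)·row1  ⇒  L[2][1]=1, U row2=(0, 0, 4, 0)
  row3 ← row3 − (-4)·row1  ⇒  L[3][1]=-4, U row3=(0, 0, 8, -2)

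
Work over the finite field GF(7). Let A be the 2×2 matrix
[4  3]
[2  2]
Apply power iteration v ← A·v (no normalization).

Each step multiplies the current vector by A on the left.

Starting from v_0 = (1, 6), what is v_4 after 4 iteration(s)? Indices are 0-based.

v_0 = (1, 6).
v_1 = A·v_0 = (1, 0).
v_2 = A·v_1 = (4, 2).
v_3 = A·v_2 = (1, 5).
v_4 = A·v_3 = (5, 5).

v_4 = (5, 5)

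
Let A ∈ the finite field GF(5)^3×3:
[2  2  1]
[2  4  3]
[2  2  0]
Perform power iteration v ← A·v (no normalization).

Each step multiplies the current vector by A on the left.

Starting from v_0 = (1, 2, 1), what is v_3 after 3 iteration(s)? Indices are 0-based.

v_0 = (1, 2, 1).
v_1 = A·v_0 = (2, 3, 1).
v_2 = A·v_1 = (1, 4, 0).
v_3 = A·v_2 = (0, 3, 0).

v_3 = (0, 3, 0)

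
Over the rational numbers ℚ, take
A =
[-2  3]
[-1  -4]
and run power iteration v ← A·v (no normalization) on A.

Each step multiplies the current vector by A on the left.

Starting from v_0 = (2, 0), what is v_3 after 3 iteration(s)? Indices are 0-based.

v_3 = (32, -50)

v_0 = (2, 0).
v_1 = A·v_0 = (-4, -2).
v_2 = A·v_1 = (2, 12).
v_3 = A·v_2 = (32, -50).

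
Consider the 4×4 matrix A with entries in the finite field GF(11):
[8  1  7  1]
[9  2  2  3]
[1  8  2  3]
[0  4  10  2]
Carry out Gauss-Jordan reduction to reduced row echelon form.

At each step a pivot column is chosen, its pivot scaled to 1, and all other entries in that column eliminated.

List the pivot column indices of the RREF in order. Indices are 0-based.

pivot columns: 0, 1, 2, 3

step 1: normalize row 0 (÷8) = (1, 7, 5, 7)
  row 1: subtract 9×row0 = (0, 5, 1, 6)
  row 2: subtract 1×row0 = (0, 1, 8, 7)
step 2: normalize row 1 (÷5) = (0, 1, 9, 10)
  row 0: subtract 7×row1 = (1, 0, 8, 3)
  row 2: subtract 1×row1 = (0, 0, 10, 8)
  row 3: subtract 4×row1 = (0, 0, 7, 6)
step 3: normalize row 2 (÷10) = (0, 0, 1, 3)
  row 0: subtract 8×row2 = (1, 0, 0, 1)
  row 1: subtract 9×row2 = (0, 1, 0, 5)
  row 3: subtract 7×row2 = (0, 0, 0, 7)
step 4: normalize row 3 (÷7) = (0, 0, 0, 1)
  row 0: subtract 1×row3 = (1, 0, 0, 0)
  row 1: subtract 5×row3 = (0, 1, 0, 0)
  row 2: subtract 3×row3 = (0, 0, 1, 0)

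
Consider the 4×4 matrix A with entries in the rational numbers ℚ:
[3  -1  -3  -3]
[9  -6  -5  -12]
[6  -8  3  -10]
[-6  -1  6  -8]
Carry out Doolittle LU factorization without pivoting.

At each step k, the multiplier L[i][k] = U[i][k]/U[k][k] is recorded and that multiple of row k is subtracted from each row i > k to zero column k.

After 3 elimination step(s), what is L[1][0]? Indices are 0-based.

L[1][0] = 3

Step 1: pivot at (0,0) is 3.
  row1 ← row1 − (3)·row0  ⇒  L[1][0]=3, U row1=(0, -3, 4, -3)
  row2 ← row2 − (2)·row0  ⇒  L[2][0]=2, U row2=(0, -6, 9, -4)
  row3 ← row3 − (-2)·row0  ⇒  L[3][0]=-2, U row3=(0, -3, 0, -14)
Step 2: pivot at (1,1) is -3.
  row2 ← row2 − (2)·row1  ⇒  L[2][1]=2, U row2=(0, 0, 1, 2)
  row3 ← row3 − (1)·row1  ⇒  L[3][1]=1, U row3=(0, 0, -4, -11)
Step 3: pivot at (2,2) is 1.
  row3 ← row3 − (-4)·row2  ⇒  L[3][2]=-4, U row3=(0, 0, 0, -3)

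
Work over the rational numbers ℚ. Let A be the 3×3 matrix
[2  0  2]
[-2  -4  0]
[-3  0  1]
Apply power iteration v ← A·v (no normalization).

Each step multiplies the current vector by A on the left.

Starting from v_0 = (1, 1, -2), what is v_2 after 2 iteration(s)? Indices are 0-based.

v_0 = (1, 1, -2).
v_1 = A·v_0 = (-2, -6, -5).
v_2 = A·v_1 = (-14, 28, 1).

v_2 = (-14, 28, 1)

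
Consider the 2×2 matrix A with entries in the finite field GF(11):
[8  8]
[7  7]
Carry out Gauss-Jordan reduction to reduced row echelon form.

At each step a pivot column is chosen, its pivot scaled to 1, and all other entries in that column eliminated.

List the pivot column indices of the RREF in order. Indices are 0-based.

pivot(0,0)=8: scale R0 → (1, 1)
  clear (1,0): R1 −= (7)R0 → (0, 0)
col 1: no nonzero at/below row 1; advance.

pivot columns: 0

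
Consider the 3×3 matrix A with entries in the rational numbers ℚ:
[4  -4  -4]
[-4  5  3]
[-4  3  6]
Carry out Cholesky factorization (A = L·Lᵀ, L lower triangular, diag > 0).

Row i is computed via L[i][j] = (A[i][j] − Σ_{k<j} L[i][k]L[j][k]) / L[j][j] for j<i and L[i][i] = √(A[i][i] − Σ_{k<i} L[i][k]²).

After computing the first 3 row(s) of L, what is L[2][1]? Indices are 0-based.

L[2][1] = -1

Step 1: L[0][0] = √(4) = 2.
  L[1][0] = (-4) / L[0][0] = -2.
Step 2: L[1][1] = √(1) = 1.
  L[2][0] = (-4) / L[0][0] = -2.
  L[2][1] = (-1) / L[1][1] = -1.
Step 3: L[2][2] = √(1) = 1.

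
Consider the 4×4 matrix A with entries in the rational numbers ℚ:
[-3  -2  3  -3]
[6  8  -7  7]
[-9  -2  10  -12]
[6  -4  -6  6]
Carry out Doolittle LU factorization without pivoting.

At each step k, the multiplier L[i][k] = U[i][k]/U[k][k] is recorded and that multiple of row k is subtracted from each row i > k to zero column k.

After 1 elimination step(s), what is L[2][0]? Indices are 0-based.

Step 1: pivot at (0,0) is -3.
  row1 ← row1 − (-2)·row0  ⇒  L[1][0]=-2, U row1=(0, 4, -1, 1)
  row2 ← row2 − (3)·row0  ⇒  L[2][0]=3, U row2=(0, 4, 1, -3)
  row3 ← row3 − (-2)·row0  ⇒  L[3][0]=-2, U row3=(0, -8, 0, 0)

L[2][0] = 3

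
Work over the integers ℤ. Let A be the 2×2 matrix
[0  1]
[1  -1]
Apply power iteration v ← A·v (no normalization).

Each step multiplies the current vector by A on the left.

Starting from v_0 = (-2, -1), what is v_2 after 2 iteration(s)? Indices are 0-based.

v_0 = (-2, -1).
v_1 = A·v_0 = (-1, -1).
v_2 = A·v_1 = (-1, 0).

v_2 = (-1, 0)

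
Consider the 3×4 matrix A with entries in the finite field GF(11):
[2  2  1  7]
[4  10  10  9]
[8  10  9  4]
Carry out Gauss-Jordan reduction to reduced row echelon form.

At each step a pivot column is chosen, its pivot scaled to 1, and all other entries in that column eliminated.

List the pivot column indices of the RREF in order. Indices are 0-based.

pivot columns: 0, 1, 2

step 1: normalize row 0 (÷2) = (1, 1, 6, 9)
  row 1: subtract 4×row0 = (0, 6, 8, 6)
  row 2: subtract 8×row0 = (0, 2, 5, 9)
step 2: normalize row 1 (÷6) = (0, 1, 5, 1)
  row 0: subtract 1×row1 = (1, 0, 1, 8)
  row 2: subtract 2×row1 = (0, 0, 6, 7)
step 3: normalize row 2 (÷6) = (0, 0, 1, 3)
  row 0: subtract 1×row2 = (1, 0, 0, 5)
  row 1: subtract 5×row2 = (0, 1, 0, 8)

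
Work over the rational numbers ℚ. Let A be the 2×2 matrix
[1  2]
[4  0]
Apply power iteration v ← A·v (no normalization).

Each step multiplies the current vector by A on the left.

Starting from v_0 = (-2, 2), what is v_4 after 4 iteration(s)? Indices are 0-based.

v_4 = (-110, 8)

v_0 = (-2, 2).
v_1 = A·v_0 = (2, -8).
v_2 = A·v_1 = (-14, 8).
v_3 = A·v_2 = (2, -56).
v_4 = A·v_3 = (-110, 8).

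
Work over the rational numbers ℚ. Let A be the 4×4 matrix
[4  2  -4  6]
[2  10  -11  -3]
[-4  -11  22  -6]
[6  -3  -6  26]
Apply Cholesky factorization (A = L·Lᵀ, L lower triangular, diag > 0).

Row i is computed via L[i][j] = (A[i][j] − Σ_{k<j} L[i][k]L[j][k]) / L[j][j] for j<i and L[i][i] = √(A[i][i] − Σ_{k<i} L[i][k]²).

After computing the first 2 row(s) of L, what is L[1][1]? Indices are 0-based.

Step 1: L[0][0] = √(4) = 2.
  L[1][0] = (2) / L[0][0] = 1.
Step 2: L[1][1] = √(9) = 3.

L[1][1] = 3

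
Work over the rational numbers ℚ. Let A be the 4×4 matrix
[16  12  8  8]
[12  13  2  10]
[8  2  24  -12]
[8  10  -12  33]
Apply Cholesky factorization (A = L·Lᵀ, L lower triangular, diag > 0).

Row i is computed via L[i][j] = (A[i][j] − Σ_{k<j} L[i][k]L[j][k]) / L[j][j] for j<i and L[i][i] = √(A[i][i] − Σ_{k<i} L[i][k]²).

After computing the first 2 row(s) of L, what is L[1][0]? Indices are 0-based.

L[1][0] = 3

Step 1: L[0][0] = √(16) = 4.
  L[1][0] = (12) / L[0][0] = 3.
Step 2: L[1][1] = √(4) = 2.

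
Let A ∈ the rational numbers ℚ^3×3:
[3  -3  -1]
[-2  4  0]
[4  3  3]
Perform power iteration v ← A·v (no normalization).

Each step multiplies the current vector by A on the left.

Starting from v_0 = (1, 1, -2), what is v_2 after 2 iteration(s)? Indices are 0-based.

v_0 = (1, 1, -2).
v_1 = A·v_0 = (2, 2, 1).
v_2 = A·v_1 = (-1, 4, 17).

v_2 = (-1, 4, 17)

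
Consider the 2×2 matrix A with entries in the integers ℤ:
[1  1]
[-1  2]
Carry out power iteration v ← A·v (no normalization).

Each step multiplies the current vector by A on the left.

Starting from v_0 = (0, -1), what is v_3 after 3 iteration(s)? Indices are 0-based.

v_3 = (-6, -3)

v_0 = (0, -1).
v_1 = A·v_0 = (-1, -2).
v_2 = A·v_1 = (-3, -3).
v_3 = A·v_2 = (-6, -3).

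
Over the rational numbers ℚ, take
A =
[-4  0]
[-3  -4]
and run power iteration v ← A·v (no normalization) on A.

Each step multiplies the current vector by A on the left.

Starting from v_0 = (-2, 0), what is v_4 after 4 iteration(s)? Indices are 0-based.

v_0 = (-2, 0).
v_1 = A·v_0 = (8, 6).
v_2 = A·v_1 = (-32, -48).
v_3 = A·v_2 = (128, 288).
v_4 = A·v_3 = (-512, -1536).

v_4 = (-512, -1536)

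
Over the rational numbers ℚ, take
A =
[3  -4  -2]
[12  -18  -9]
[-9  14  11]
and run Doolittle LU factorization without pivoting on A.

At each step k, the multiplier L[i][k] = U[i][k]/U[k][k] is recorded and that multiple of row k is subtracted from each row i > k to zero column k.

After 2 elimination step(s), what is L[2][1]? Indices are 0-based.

L[2][1] = -1

Step 1: pivot at (0,0) is 3.
  row1 ← row1 − (4)·row0  ⇒  L[1][0]=4, U row1=(0, -2, -1)
  row2 ← row2 − (-3)·row0  ⇒  L[2][0]=-3, U row2=(0, 2, 5)
Step 2: pivot at (1,1) is -2.
  row2 ← row2 − (-1)·row1  ⇒  L[2][1]=-1, U row2=(0, 0, 4)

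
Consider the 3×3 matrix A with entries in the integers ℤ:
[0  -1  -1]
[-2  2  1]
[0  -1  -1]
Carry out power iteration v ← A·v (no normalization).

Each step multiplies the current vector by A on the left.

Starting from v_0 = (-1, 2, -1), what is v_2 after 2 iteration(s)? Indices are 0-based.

v_0 = (-1, 2, -1).
v_1 = A·v_0 = (-1, 5, -1).
v_2 = A·v_1 = (-4, 11, -4).

v_2 = (-4, 11, -4)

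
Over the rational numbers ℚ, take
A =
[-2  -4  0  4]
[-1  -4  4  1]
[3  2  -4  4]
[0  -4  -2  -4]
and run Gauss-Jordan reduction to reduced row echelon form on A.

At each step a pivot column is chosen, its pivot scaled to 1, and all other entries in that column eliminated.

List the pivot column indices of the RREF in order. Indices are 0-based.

pivot columns: 0, 1, 2, 3

[1] R0 /= -2  ⇒  (1, 2, 0, -2)
     R1 -= -1·R0  ⇒  (0, -2, 4, -1)
     R2 -= 3·R0  ⇒  (0, -4, -4, 10)
[2] R1 /= -2  ⇒  (0, 1, -2, 1/2)
     R0 -= 2·R1  ⇒  (1, 0, 4, -3)
     R2 -= -4·R1  ⇒  (0, 0, -12, 12)
     R3 -= -4·R1  ⇒  (0, 0, -10, -2)
[3] R2 /= -12  ⇒  (0, 0, 1, -1)
     R0 -= 4·R2  ⇒  (1, 0, 0, 1)
     R1 -= -2·R2  ⇒  (0, 1, 0, -3/2)
     R3 -= -10·R2  ⇒  (0, 0, 0, -12)
[4] R3 /= -12  ⇒  (0, 0, 0, 1)
     R0 -= 1·R3  ⇒  (1, 0, 0, 0)
     R1 -= -3/2·R3  ⇒  (0, 1, 0, 0)
     R2 -= -1·R3  ⇒  (0, 0, 1, 0)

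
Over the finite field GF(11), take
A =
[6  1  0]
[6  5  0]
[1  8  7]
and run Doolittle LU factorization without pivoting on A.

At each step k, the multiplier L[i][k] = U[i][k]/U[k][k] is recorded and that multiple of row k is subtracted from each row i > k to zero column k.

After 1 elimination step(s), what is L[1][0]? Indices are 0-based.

L[1][0] = 1

[col 0] pivot 6
  R1 -= 1*R0 → (0, 4, 0)  (L[1][0] := 1)
  R2 -= 2*R0 → (0, 6, 7)  (L[2][0] := 2)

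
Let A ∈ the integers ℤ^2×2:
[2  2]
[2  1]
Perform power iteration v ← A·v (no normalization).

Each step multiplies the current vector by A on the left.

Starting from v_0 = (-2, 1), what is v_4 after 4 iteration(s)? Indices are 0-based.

v_0 = (-2, 1).
v_1 = A·v_0 = (-2, -3).
v_2 = A·v_1 = (-10, -7).
v_3 = A·v_2 = (-34, -27).
v_4 = A·v_3 = (-122, -95).

v_4 = (-122, -95)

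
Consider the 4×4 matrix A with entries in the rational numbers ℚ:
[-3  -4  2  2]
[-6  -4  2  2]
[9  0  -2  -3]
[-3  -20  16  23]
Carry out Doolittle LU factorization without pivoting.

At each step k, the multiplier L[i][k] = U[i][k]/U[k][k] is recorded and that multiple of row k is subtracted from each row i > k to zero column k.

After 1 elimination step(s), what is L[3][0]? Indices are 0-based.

Step 1: pivot at (0,0) is -3.
  row1 ← row1 − (2)·row0  ⇒  L[1][0]=2, U row1=(0, 4, -2, -2)
  row2 ← row2 − (-3)·row0  ⇒  L[2][0]=-3, U row2=(0, -12, 4, 3)
  row3 ← row3 − (1)·row0  ⇒  L[3][0]=1, U row3=(0, -16, 14, 21)

L[3][0] = 1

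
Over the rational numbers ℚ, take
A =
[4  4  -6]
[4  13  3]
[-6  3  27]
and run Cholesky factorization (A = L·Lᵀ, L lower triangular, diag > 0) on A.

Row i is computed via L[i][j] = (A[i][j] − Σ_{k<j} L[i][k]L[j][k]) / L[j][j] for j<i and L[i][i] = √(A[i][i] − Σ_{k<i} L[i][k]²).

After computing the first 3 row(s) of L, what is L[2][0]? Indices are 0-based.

L[2][0] = -3

Step 1: L[0][0] = √(4) = 2.
  L[1][0] = (4) / L[0][0] = 2.
Step 2: L[1][1] = √(9) = 3.
  L[2][0] = (-6) / L[0][0] = -3.
  L[2][1] = (9) / L[1][1] = 3.
Step 3: L[2][2] = √(9) = 3.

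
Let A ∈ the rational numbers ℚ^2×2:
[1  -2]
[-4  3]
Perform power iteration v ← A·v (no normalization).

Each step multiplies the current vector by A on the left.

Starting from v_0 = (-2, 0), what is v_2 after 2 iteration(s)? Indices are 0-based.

v_2 = (-18, 32)

v_0 = (-2, 0).
v_1 = A·v_0 = (-2, 8).
v_2 = A·v_1 = (-18, 32).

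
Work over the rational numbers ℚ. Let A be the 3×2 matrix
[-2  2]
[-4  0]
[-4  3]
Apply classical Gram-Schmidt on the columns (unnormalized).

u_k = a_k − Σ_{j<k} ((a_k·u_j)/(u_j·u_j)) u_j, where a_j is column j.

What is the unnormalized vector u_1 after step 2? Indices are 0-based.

u_1 = (10/9, -16/9, 11/9)

Step 1: u_0 = a_0 = (-2, -4, -4).
Step 2: u_1 = a_1 − (-4/9)·u_0 = (10/9, -16/9, 11/9).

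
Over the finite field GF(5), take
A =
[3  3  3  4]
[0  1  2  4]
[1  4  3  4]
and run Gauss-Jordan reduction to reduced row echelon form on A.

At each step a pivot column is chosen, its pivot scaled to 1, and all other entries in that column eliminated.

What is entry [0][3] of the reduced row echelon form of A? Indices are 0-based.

M[0][3] = 3

pivot(0,0)=3: scale R0 → (1, 1, 1, 3)
  clear (2,0): R2 −= (1)R0 → (0, 3, 2, 1)
pivot(1,1)=1: scale R1 → (0, 1, 2, 4)
  clear (0,1): R0 −= (1)R1 → (1, 0, 4, 4)
  clear (2,1): R2 −= (3)R1 → (0, 0, 1, 4)
pivot(2,2)=1: scale R2 → (0, 0, 1, 4)
  clear (0,2): R0 −= (4)R2 → (1, 0, 0, 3)
  clear (1,2): R1 −= (2)R2 → (0, 1, 0, 1)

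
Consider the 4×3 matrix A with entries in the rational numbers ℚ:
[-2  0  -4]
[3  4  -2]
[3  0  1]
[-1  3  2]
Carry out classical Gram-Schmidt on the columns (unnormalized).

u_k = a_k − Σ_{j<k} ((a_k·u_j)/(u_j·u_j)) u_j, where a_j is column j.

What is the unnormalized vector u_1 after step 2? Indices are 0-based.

u_1 = (18/23, 65/23, -27/23, 78/23)

Step 1: u_0 = a_0 = (-2, 3, 3, -1).
Step 2: u_1 = a_1 − (9/23)·u_0 = (18/23, 65/23, -27/23, 78/23).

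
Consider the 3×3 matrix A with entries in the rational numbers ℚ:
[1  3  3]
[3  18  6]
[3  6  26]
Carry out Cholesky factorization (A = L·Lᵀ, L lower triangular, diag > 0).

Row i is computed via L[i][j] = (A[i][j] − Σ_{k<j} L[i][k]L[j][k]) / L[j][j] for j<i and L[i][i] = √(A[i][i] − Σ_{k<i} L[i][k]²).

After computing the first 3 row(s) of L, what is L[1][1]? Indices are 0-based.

Step 1: L[0][0] = √(1) = 1.
  L[1][0] = (3) / L[0][0] = 3.
Step 2: L[1][1] = √(9) = 3.
  L[2][0] = (3) / L[0][0] = 3.
  L[2][1] = (-3) / L[1][1] = -1.
Step 3: L[2][2] = √(16) = 4.

L[1][1] = 3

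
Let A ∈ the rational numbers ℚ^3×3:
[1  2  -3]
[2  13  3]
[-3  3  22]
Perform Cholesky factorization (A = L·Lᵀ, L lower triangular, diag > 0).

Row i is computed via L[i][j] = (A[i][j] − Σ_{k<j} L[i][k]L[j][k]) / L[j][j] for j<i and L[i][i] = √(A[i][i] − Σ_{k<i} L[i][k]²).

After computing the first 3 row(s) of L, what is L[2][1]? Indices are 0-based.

Step 1: L[0][0] = √(1) = 1.
  L[1][0] = (2) / L[0][0] = 2.
Step 2: L[1][1] = √(9) = 3.
  L[2][0] = (-3) / L[0][0] = -3.
  L[2][1] = (9) / L[1][1] = 3.
Step 3: L[2][2] = √(4) = 2.

L[2][1] = 3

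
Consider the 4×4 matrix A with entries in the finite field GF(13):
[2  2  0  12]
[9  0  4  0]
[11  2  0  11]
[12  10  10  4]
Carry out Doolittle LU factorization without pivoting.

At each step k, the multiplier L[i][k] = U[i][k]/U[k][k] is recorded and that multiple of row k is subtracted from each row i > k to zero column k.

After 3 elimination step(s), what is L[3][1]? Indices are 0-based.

Step 1: pivot at (0,0) is 2.
  row1 ← row1 − (11)·row0  ⇒  L[1][0]=11, U row1=(0, 4, 4, 11)
  row2 ← row2 − (12)·row0  ⇒  L[2][0]=12, U row2=(0, 4, 0, 10)
  row3 ← row3 − (6)·row0  ⇒  L[3][0]=6, U row3=(0, 11, 10, 10)
Step 2: pivot at (1,1) is 4.
  row2 ← row2 − (1)·row1  ⇒  L[2][1]=1, U row2=(0, 0, 9, 12)
  row3 ← row3 − (6)·row1  ⇒  L[3][1]=6, U row3=(0, 0, 12, 9)
Step 3: pivot at (2,2) is 9.
  row3 ← row3 − (10)·row2  ⇒  L[3][2]=10, U row3=(0, 0, 0, 6)

L[3][1] = 6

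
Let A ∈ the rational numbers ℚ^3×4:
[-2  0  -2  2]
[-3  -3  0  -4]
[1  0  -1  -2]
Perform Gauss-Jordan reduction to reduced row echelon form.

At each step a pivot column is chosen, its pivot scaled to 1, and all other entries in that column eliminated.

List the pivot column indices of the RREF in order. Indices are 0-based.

pivot columns: 0, 1, 2

step 1: normalize row 0 (÷-2) = (1, 0, 1, -1)
  row 1: subtract -3×row0 = (0, -3, 3, -7)
  row 2: subtract 1×row0 = (0, 0, -2, -1)
step 2: normalize row 1 (÷-3) = (0, 1, -1, 7/3)
step 3: normalize row 2 (÷-2) = (0, 0, 1, 1/2)
  row 0: subtract 1×row2 = (1, 0, 0, -3/2)
  row 1: subtract -1×row2 = (0, 1, 0, 17/6)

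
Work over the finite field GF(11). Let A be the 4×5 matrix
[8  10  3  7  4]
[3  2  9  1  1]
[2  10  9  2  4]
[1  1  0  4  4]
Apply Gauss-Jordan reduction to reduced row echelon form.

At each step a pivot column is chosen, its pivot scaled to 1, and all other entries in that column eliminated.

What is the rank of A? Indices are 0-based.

rank = 4

pivot(0,0)=8: scale R0 → (1, 4, 10, 5, 6)
  clear (1,0): R1 −= (3)R0 → (0, 1, 1, 8, 5)
  clear (2,0): R2 −= (2)R0 → (0, 2, 0, 3, 3)
  clear (3,0): R3 −= (1)R0 → (0, 8, 1, 10, 9)
pivot(1,1)=1: scale R1 → (0, 1, 1, 8, 5)
  clear (0,1): R0 −= (4)R1 → (1, 0, 6, 6, 8)
  clear (2,1): R2 −= (2)R1 → (0, 0, 9, 9, 4)
  clear (3,1): R3 −= (8)R1 → (0, 0, 4, 1, 2)
pivot(2,2)=9: scale R2 → (0, 0, 1, 1, 9)
  clear (0,2): R0 −= (6)R2 → (1, 0, 0, 0, 9)
  clear (1,2): R1 −= (1)R2 → (0, 1, 0, 7, 7)
  clear (3,2): R3 −= (4)R2 → (0, 0, 0, 8, 10)
pivot(3,3)=8: scale R3 → (0, 0, 0, 1, 4)
  clear (1,3): R1 −= (7)R3 → (0, 1, 0, 0, 1)
  clear (2,3): R2 −= (1)R3 → (0, 0, 1, 0, 5)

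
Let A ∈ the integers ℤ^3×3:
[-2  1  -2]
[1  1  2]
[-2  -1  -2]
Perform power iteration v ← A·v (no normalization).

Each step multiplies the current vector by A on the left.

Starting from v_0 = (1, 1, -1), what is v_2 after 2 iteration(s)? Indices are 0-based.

v_0 = (1, 1, -1).
v_1 = A·v_0 = (1, 0, -1).
v_2 = A·v_1 = (0, -1, 0).

v_2 = (0, -1, 0)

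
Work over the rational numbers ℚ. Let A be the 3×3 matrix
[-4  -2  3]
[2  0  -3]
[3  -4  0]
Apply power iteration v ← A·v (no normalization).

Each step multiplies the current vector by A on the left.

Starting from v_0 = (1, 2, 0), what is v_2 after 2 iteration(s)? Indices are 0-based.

v_2 = (13, -1, -32)

v_0 = (1, 2, 0).
v_1 = A·v_0 = (-8, 2, -5).
v_2 = A·v_1 = (13, -1, -32).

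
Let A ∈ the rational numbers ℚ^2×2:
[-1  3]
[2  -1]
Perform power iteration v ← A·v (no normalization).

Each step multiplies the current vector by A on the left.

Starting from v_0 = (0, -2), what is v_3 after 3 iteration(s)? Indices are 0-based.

v_3 = (-54, 38)

v_0 = (0, -2).
v_1 = A·v_0 = (-6, 2).
v_2 = A·v_1 = (12, -14).
v_3 = A·v_2 = (-54, 38).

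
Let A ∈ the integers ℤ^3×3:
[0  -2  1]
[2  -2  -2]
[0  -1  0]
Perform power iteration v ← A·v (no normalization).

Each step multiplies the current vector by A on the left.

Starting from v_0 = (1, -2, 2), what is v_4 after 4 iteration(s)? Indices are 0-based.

v_4 = (12, 4, 8)

v_0 = (1, -2, 2).
v_1 = A·v_0 = (6, 2, 2).
v_2 = A·v_1 = (-2, 4, -2).
v_3 = A·v_2 = (-10, -8, -4).
v_4 = A·v_3 = (12, 4, 8).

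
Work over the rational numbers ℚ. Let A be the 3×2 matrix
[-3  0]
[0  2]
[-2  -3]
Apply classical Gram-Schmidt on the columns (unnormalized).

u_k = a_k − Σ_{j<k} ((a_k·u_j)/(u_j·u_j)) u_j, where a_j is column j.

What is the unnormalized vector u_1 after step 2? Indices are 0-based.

u_1 = (18/13, 2, -27/13)

Step 1: u_0 = a_0 = (-3, 0, -2).
Step 2: u_1 = a_1 − (6/13)·u_0 = (18/13, 2, -27/13).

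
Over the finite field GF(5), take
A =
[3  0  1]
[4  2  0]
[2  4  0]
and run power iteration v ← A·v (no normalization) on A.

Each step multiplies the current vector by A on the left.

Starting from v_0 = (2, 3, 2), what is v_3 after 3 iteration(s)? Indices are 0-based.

v_3 = (2, 0, 0)

v_0 = (2, 3, 2).
v_1 = A·v_0 = (3, 4, 1).
v_2 = A·v_1 = (0, 0, 2).
v_3 = A·v_2 = (2, 0, 0).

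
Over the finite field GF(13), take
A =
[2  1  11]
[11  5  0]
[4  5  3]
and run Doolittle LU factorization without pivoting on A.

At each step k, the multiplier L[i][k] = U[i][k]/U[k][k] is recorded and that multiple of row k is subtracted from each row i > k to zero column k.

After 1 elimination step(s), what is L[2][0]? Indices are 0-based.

L[2][0] = 2

k=0: U[0][0]=2
  eliminate (1,0): mult=12, new row 1: (0, 6, 11); set L[1][0]=12
  eliminate (2,0): mult=2, new row 2: (0, 3, 7); set L[2][0]=2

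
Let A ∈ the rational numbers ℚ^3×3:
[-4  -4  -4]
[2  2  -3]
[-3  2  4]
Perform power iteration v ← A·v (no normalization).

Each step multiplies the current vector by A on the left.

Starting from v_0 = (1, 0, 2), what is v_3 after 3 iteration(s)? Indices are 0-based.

v_3 = (-180, -150, -34)

v_0 = (1, 0, 2).
v_1 = A·v_0 = (-12, -4, 5).
v_2 = A·v_1 = (44, -47, 48).
v_3 = A·v_2 = (-180, -150, -34).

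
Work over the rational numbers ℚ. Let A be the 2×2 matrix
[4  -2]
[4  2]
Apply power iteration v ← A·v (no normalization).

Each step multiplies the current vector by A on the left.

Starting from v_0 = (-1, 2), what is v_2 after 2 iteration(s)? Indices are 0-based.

v_2 = (-32, -32)

v_0 = (-1, 2).
v_1 = A·v_0 = (-8, 0).
v_2 = A·v_1 = (-32, -32).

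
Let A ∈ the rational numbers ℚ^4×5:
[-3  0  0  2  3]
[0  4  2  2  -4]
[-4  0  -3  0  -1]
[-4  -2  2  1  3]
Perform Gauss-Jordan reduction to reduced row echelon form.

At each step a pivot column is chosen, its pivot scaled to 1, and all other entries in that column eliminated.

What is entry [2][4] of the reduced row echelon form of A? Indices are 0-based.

pivot(0,0)=-3: scale R0 → (1, 0, 0, -2/3, -1)
  clear (2,0): R2 −= (-4)R0 → (0, 0, -3, -8/3, -5)
  clear (3,0): R3 −= (-4)R0 → (0, -2, 2, -5/3, -1)
pivot(1,1)=4: scale R1 → (0, 1, 1/2, 1/2, -1)
  clear (3,1): R3 −= (-2)R1 → (0, 0, 3, -2/3, -3)
pivot(2,2)=-3: scale R2 → (0, 0, 1, 8/9, 5/3)
  clear (1,2): R1 −= (1/2)R2 → (0, 1, 0, 1/18, -11/6)
  clear (3,2): R3 −= (3)R2 → (0, 0, 0, -10/3, -8)
pivot(3,3)=-10/3: scale R3 → (0, 0, 0, 1, 12/5)
  clear (0,3): R0 −= (-2/3)R3 → (1, 0, 0, 0, 3/5)
  clear (1,3): R1 −= (1/18)R3 → (0, 1, 0, 0, -59/30)
  clear (2,3): R2 −= (8/9)R3 → (0, 0, 1, 0, -7/15)

M[2][4] = -7/15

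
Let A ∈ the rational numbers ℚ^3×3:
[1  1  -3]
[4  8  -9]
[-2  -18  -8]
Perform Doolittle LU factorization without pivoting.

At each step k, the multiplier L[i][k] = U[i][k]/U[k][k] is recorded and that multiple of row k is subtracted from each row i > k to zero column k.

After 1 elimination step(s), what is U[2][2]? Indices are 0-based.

U[2][2] = -14

k=0: U[0][0]=1
  eliminate (1,0): mult=4, new row 1: (0, 4, 3); set L[1][0]=4
  eliminate (2,0): mult=-2, new row 2: (0, -16, -14); set L[2][0]=-2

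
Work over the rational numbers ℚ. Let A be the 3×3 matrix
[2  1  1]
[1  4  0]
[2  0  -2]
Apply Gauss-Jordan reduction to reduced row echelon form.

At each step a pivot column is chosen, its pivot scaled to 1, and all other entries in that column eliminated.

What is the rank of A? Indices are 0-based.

step 1: normalize row 0 (÷2) = (1, 1/2, 1/2)
  row 1: subtract 1×row0 = (0, 7/2, -1/2)
  row 2: subtract 2×row0 = (0, -1, -3)
step 2: normalize row 1 (÷7/2) = (0, 1, -1/7)
  row 0: subtract 1/2×row1 = (1, 0, 4/7)
  row 2: subtract -1×row1 = (0, 0, -22/7)
step 3: normalize row 2 (÷-22/7) = (0, 0, 1)
  row 0: subtract 4/7×row2 = (1, 0, 0)
  row 1: subtract -1/7×row2 = (0, 1, 0)

rank = 3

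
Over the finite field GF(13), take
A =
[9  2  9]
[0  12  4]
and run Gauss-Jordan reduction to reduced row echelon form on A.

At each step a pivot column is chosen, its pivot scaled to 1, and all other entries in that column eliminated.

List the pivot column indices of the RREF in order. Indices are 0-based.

pivot(0,0)=9: scale R0 → (1, 6, 1)
pivot(1,1)=12: scale R1 → (0, 1, 9)
  clear (0,1): R0 −= (6)R1 → (1, 0, 12)

pivot columns: 0, 1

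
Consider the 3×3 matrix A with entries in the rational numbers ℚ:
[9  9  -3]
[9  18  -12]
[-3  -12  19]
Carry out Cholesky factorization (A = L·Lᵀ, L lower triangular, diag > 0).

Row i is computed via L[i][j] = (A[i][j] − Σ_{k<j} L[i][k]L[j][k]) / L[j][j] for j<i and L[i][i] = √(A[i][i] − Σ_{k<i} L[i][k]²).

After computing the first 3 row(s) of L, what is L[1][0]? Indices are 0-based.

Step 1: L[0][0] = √(9) = 3.
  L[1][0] = (9) / L[0][0] = 3.
Step 2: L[1][1] = √(9) = 3.
  L[2][0] = (-3) / L[0][0] = -1.
  L[2][1] = (-9) / L[1][1] = -3.
Step 3: L[2][2] = √(9) = 3.

L[1][0] = 3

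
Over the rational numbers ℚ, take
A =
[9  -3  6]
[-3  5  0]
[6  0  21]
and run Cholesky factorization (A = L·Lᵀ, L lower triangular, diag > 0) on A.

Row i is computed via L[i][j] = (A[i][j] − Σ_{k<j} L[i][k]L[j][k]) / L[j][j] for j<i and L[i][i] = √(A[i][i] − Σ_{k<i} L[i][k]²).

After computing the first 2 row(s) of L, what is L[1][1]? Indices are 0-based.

Step 1: L[0][0] = √(9) = 3.
  L[1][0] = (-3) / L[0][0] = -1.
Step 2: L[1][1] = √(4) = 2.

L[1][1] = 2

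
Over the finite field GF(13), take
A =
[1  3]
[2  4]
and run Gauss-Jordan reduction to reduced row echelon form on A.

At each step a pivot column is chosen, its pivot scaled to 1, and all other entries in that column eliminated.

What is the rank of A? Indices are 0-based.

step 1: normalize row 0 (÷1) = (1, 3)
  row 1: subtract 2×row0 = (0, 11)
step 2: normalize row 1 (÷11) = (0, 1)
  row 0: subtract 3×row1 = (1, 0)

rank = 2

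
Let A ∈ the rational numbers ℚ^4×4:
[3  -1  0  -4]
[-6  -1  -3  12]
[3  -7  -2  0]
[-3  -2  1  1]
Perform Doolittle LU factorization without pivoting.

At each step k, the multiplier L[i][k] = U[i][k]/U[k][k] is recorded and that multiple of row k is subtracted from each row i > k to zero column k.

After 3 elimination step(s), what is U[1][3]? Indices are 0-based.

Step 1: pivot at (0,0) is 3.
  row1 ← row1 − (-2)·row0  ⇒  L[1][0]=-2, U row1=(0, -3, -3, 4)
  row2 ← row2 − (1)·row0  ⇒  L[2][0]=1, U row2=(0, -6, -2, 4)
  row3 ← row3 − (-1)·row0  ⇒  L[3][0]=-1, U row3=(0, -3, 1, -3)
Step 2: pivot at (1,1) is -3.
  row2 ← row2 − (2)·row1  ⇒  L[2][1]=2, U row2=(0, 0, 4, -4)
  row3 ← row3 − (1)·row1  ⇒  L[3][1]=1, U row3=(0, 0, 4, -7)
Step 3: pivot at (2,2) is 4.
  row3 ← row3 − (1)·row2  ⇒  L[3][2]=1, U row3=(0, 0, 0, -3)

U[1][3] = 4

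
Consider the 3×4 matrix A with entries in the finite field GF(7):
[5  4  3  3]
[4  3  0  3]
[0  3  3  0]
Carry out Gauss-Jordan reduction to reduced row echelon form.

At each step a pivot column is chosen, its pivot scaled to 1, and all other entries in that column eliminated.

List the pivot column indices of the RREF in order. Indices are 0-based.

pivot columns: 0, 1, 2

pivot(0,0)=5: scale R0 → (1, 5, 2, 2)
  clear (1,0): R1 −= (4)R0 → (0, 4, 6, 2)
pivot(1,1)=4: scale R1 → (0, 1, 5, 4)
  clear (0,1): R0 −= (5)R1 → (1, 0, 5, 3)
  clear (2,1): R2 −= (3)R1 → (0, 0, 2, 2)
pivot(2,2)=2: scale R2 → (0, 0, 1, 1)
  clear (0,2): R0 −= (5)R2 → (1, 0, 0, 5)
  clear (1,2): R1 −= (5)R2 → (0, 1, 0, 6)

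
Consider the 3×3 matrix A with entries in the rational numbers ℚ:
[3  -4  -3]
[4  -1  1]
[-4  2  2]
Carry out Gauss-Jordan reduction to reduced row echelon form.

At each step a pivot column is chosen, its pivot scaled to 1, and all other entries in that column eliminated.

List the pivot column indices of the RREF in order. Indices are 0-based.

[1] R0 /= 3  ⇒  (1, -4/3, -1)
     R1 -= 4·R0  ⇒  (0, 13/3, 5)
     R2 -= -4·R0  ⇒  (0, -10/3, -2)
[2] R1 /= 13/3  ⇒  (0, 1, 15/13)
     R0 -= -4/3·R1  ⇒  (1, 0, 7/13)
     R2 -= -10/3·R1  ⇒  (0, 0, 24/13)
[3] R2 /= 24/13  ⇒  (0, 0, 1)
     R0 -= 7/13·R2  ⇒  (1, 0, 0)
     R1 -= 15/13·R2  ⇒  (0, 1, 0)

pivot columns: 0, 1, 2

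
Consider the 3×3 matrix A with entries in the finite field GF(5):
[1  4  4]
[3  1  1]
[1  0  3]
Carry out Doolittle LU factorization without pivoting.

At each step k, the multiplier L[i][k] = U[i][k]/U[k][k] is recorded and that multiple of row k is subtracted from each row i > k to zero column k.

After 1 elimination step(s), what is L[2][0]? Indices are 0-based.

L[2][0] = 1

[col 0] pivot 1
  R1 -= 3*R0 → (0, 4, 4)  (L[1][0] := 3)
  R2 -= 1*R0 → (0, 1, 4)  (L[2][0] := 1)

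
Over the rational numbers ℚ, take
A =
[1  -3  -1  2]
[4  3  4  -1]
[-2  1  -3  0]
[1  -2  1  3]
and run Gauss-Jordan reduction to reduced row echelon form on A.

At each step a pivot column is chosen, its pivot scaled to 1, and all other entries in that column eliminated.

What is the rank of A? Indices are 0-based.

rank = 4

pivot(0,0)=1: scale R0 → (1, -3, -1, 2)
  clear (1,0): R1 −= (4)R0 → (0, 15, 8, -9)
  clear (2,0): R2 −= (-2)R0 → (0, -5, -5, 4)
  clear (3,0): R3 −= (1)R0 → (0, 1, 2, 1)
pivot(1,1)=15: scale R1 → (0, 1, 8/15, -3/5)
  clear (0,1): R0 −= (-3)R1 → (1, 0, 3/5, 1/5)
  clear (2,1): R2 −= (-5)R1 → (0, 0, -7/3, 1)
  clear (3,1): R3 −= (1)R1 → (0, 0, 22/15, 8/5)
pivot(2,2)=-7/3: scale R2 → (0, 0, 1, -3/7)
  clear (0,2): R0 −= (3/5)R2 → (1, 0, 0, 16/35)
  clear (1,2): R1 −= (8/15)R2 → (0, 1, 0, -13/35)
  clear (3,2): R3 −= (22/15)R2 → (0, 0, 0, 78/35)
pivot(3,3)=78/35: scale R3 → (0, 0, 0, 1)
  clear (0,3): R0 −= (16/35)R3 → (1, 0, 0, 0)
  clear (1,3): R1 −= (-13/35)R3 → (0, 1, 0, 0)
  clear (2,3): R2 −= (-3/7)R3 → (0, 0, 1, 0)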